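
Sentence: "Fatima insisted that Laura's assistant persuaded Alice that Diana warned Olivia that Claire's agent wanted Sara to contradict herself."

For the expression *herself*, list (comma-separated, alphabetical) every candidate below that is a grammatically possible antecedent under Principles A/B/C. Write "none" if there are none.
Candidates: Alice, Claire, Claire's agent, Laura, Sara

*herself* is a reflexive; Principle A requires it to be bound within its binding domain — the clause headed by 'contradict'.
— Alice: object of the clause headed by 'persuaded'; c-commands the reflexive but lies outside its binding domain — cannot bind it (Principle A).
— Claire: possessor inside the subject DP of the clause headed by 'wanted'; does not c-command the reflexive — cannot bind it (Principle A).
— Claire's agent: subject of the clause headed by 'wanted'; c-commands the reflexive but lies outside its binding domain — cannot bind it (Principle A).
— Laura: possessor inside the subject DP of the clause headed by 'persuaded'; does not c-command the reflexive — cannot bind it (Principle A).
— Sara: subject of the clause headed by 'contradict'; c-commands the reflexive within its binding domain — allowed (Principle A).

Sara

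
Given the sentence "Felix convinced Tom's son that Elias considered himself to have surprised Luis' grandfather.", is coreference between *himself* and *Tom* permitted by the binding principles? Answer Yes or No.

*himself* is a reflexive; Principle A requires it to be bound within its binding domain — the clause headed by 'considered'.
— Tom: possessor inside the object DP of the matrix clause; does not c-command the reflexive — cannot bind it (Principle A).

No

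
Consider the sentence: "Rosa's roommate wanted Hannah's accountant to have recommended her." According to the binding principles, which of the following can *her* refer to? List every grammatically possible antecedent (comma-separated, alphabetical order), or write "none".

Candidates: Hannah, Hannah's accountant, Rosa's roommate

*her* is a pronoun; Principle B requires it to be free in its binding domain — the clause headed by 'recommended'.
— Hannah: possessor inside the subject DP of the clause headed by 'recommended'; does not c-command the pronoun — Principle B does not apply; allowed.
— Hannah's accountant: subject of the clause headed by 'recommended'; c-commands the pronoun within its binding domain — blocked (Principle B).
— Rosa's roommate: subject of the matrix clause; c-commands the pronoun but lies outside its binding domain — allowed.

Hannah, Rosa's roommate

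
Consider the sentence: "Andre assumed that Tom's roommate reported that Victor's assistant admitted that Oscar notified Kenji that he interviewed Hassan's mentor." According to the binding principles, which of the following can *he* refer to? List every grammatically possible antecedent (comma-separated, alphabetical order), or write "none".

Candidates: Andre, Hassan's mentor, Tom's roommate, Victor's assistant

*he* is a pronoun; Principle B requires it to be free in its binding domain — the clause headed by 'interviewed'.
— Andre: subject of the matrix clause; c-commands the pronoun but lies outside its binding domain — allowed.
— Hassan's mentor: object of the clause headed by 'interviewed'; is c-commanded by the pronoun; coreference would bind this R-expression — blocked (Principle C).
— Tom's roommate: subject of the clause headed by 'reported'; c-commands the pronoun but lies outside its binding domain — allowed.
— Victor's assistant: subject of the clause headed by 'admitted'; c-commands the pronoun but lies outside its binding domain — allowed.

Andre, Tom's roommate, Victor's assistant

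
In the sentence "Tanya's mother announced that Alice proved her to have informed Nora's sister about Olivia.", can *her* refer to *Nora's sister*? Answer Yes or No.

*her* is a pronoun; Principle B requires it to be free in its binding domain — the clause headed by 'proved'.
— Nora's sister: object of the clause headed by 'informed'; is c-commanded by the pronoun; coreference would bind this R-expression — blocked (Principle C).

No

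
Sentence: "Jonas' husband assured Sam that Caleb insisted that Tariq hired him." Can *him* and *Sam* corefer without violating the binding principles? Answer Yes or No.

*Sam* is an R-expression; Principle C requires it to be free (not bound by any c-commanding expression).
— him: object of the clause headed by 'hired'; the pronoun does not c-command the R-expression — coreference allowed.

Yes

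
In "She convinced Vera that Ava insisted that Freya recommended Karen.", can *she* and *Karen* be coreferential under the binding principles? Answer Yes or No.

No

*Karen* is an R-expression; Principle C requires it to be free (not bound by any c-commanding expression).
— she: subject of the matrix clause; the pronoun c-commands the R-expression — coreference blocked (Principle C).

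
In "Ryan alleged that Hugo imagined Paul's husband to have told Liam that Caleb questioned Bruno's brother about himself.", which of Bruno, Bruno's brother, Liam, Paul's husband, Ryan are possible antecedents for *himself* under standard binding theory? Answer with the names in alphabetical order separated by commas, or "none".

Bruno's brother

*himself* is a reflexive; Principle A requires it to be bound within its binding domain — the clause headed by 'questioned'.
— Bruno: possessor inside the object DP of the clause headed by 'questioned'; does not c-command the reflexive — cannot bind it (Principle A).
— Bruno's brother: object of the clause headed by 'questioned'; c-commands the reflexive within its binding domain — allowed (Principle A).
— Liam: object of the clause headed by 'told'; c-commands the reflexive but lies outside its binding domain — cannot bind it (Principle A).
— Paul's husband: subject of the clause headed by 'told'; c-commands the reflexive but lies outside its binding domain — cannot bind it (Principle A).
— Ryan: subject of the matrix clause; c-commands the reflexive but lies outside its binding domain — cannot bind it (Principle A).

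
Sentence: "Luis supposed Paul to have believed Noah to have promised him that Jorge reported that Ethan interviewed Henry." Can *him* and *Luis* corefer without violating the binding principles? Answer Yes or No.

Yes

*Luis* is an R-expression; Principle C requires it to be free (not bound by any c-commanding expression).
— him: object of the clause headed by 'promised'; the pronoun does not c-command the R-expression — coreference allowed.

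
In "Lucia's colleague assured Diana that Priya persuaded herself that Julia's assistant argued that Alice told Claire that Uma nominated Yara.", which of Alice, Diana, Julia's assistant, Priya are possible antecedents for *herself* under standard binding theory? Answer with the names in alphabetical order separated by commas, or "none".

Priya

*herself* is a reflexive; Principle A requires it to be bound within its binding domain — the clause headed by 'persuaded'.
— Alice: subject of the clause headed by 'told'; does not c-command the reflexive — cannot bind it (Principle A).
— Diana: object of the matrix clause; c-commands the reflexive but lies outside its binding domain — cannot bind it (Principle A).
— Julia's assistant: subject of the clause headed by 'argued'; does not c-command the reflexive — cannot bind it (Principle A).
— Priya: subject of the clause headed by 'persuaded'; c-commands the reflexive within its binding domain — allowed (Principle A).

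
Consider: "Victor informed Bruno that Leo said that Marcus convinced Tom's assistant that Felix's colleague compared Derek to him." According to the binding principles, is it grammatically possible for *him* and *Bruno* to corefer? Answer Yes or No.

Yes

*him* is a pronoun; Principle B requires it to be free in its binding domain — the clause headed by 'compared'.
— Bruno: object of the matrix clause; c-commands the pronoun but lies outside its binding domain — allowed.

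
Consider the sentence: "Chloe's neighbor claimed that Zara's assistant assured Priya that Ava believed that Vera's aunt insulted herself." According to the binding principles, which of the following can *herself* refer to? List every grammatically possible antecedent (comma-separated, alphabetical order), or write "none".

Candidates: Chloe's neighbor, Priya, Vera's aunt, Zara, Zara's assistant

*herself* is a reflexive; Principle A requires it to be bound within its binding domain — the clause headed by 'insulted'.
— Chloe's neighbor: subject of the matrix clause; c-commands the reflexive but lies outside its binding domain — cannot bind it (Principle A).
— Priya: object of the clause headed by 'assured'; c-commands the reflexive but lies outside its binding domain — cannot bind it (Principle A).
— Vera's aunt: subject of the clause headed by 'insulted'; c-commands the reflexive within its binding domain — allowed (Principle A).
— Zara: possessor inside the subject DP of the clause headed by 'assured'; does not c-command the reflexive — cannot bind it (Principle A).
— Zara's assistant: subject of the clause headed by 'assured'; c-commands the reflexive but lies outside its binding domain — cannot bind it (Principle A).

Vera's aunt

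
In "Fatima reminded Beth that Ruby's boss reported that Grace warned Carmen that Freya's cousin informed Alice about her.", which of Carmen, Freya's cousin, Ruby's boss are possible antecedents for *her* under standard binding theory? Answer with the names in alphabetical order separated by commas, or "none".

Carmen, Ruby's boss

*her* is a pronoun; Principle B requires it to be free in its binding domain — the clause headed by 'informed'.
— Carmen: object of the clause headed by 'warned'; c-commands the pronoun but lies outside its binding domain — allowed.
— Freya's cousin: subject of the clause headed by 'informed'; c-commands the pronoun within its binding domain — blocked (Principle B).
— Ruby's boss: subject of the clause headed by 'reported'; c-commands the pronoun but lies outside its binding domain — allowed.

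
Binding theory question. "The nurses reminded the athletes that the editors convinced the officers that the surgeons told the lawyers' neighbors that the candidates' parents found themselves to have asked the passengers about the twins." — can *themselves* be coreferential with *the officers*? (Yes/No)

*themselves* is a reflexive; Principle A requires it to be bound within its binding domain — the clause headed by 'found'.
— the officers: object of the clause headed by 'convinced'; c-commands the reflexive but lies outside its binding domain — cannot bind it (Principle A).

No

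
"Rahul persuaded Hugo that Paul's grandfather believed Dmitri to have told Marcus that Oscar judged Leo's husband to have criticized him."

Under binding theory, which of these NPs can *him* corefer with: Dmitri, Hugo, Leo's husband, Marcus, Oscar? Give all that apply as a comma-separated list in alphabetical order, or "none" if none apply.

Dmitri, Hugo, Marcus, Oscar

*him* is a pronoun; Principle B requires it to be free in its binding domain — the clause headed by 'criticized'.
— Dmitri: subject of the clause headed by 'told'; c-commands the pronoun but lies outside its binding domain — allowed.
— Hugo: object of the matrix clause; c-commands the pronoun but lies outside its binding domain — allowed.
— Leo's husband: subject of the clause headed by 'criticized'; c-commands the pronoun within its binding domain — blocked (Principle B).
— Marcus: object of the clause headed by 'told'; c-commands the pronoun but lies outside its binding domain — allowed.
— Oscar: subject of the clause headed by 'judged'; c-commands the pronoun but lies outside its binding domain — allowed.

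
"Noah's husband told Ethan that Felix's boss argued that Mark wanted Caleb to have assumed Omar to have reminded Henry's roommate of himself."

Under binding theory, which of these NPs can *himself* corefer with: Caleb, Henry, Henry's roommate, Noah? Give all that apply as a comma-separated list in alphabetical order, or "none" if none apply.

*himself* is a reflexive; Principle A requires it to be bound within its binding domain — the clause headed by 'reminded'.
— Caleb: subject of the clause headed by 'assumed'; c-commands the reflexive but lies outside its binding domain — cannot bind it (Principle A).
— Henry: possessor inside the object DP of the clause headed by 'reminded'; does not c-command the reflexive — cannot bind it (Principle A).
— Henry's roommate: object of the clause headed by 'reminded'; c-commands the reflexive within its binding domain — allowed (Principle A).
— Noah: possessor inside the subject DP of the matrix clause; does not c-command the reflexive — cannot bind it (Principle A).

Henry's roommate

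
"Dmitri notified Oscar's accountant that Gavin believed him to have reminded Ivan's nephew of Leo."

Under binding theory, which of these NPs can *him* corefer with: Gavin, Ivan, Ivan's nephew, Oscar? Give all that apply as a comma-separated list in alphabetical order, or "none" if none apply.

Oscar

*him* is a pronoun; Principle B requires it to be free in its binding domain — the clause headed by 'believed'.
— Gavin: subject of the clause headed by 'believed'; c-commands the pronoun within its binding domain — blocked (Principle B).
— Ivan: possessor inside the object DP of the clause headed by 'reminded'; is c-commanded by the pronoun; coreference would bind this R-expression — blocked (Principle C).
— Ivan's nephew: object of the clause headed by 'reminded'; is c-commanded by the pronoun; coreference would bind this R-expression — blocked (Principle C).
— Oscar: possessor inside the object DP of the matrix clause; does not c-command the pronoun — Principle B does not apply; allowed.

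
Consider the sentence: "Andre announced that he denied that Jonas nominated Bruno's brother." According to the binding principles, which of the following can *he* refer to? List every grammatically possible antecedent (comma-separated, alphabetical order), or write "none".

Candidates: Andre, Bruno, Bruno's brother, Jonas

Andre

*he* is a pronoun; Principle B requires it to be free in its binding domain — the clause headed by 'denied'.
— Andre: subject of the matrix clause; c-commands the pronoun but lies outside its binding domain — allowed.
— Bruno: possessor inside the object DP of the clause headed by 'nominated'; is c-commanded by the pronoun; coreference would bind this R-expression — blocked (Principle C).
— Bruno's brother: object of the clause headed by 'nominated'; is c-commanded by the pronoun; coreference would bind this R-expression — blocked (Principle C).
— Jonas: subject of the clause headed by 'nominated'; is c-commanded by the pronoun; coreference would bind this R-expression — blocked (Principle C).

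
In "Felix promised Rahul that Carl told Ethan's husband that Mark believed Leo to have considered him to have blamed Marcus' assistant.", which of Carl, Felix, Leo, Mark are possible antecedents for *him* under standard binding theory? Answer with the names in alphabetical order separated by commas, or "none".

*him* is a pronoun; Principle B requires it to be free in its binding domain — the clause headed by 'considered'.
— Carl: subject of the clause headed by 'told'; c-commands the pronoun but lies outside its binding domain — allowed.
— Felix: subject of the matrix clause; c-commands the pronoun but lies outside its binding domain — allowed.
— Leo: subject of the clause headed by 'considered'; c-commands the pronoun within its binding domain — blocked (Principle B).
— Mark: subject of the clause headed by 'believed'; c-commands the pronoun but lies outside its binding domain — allowed.

Carl, Felix, Mark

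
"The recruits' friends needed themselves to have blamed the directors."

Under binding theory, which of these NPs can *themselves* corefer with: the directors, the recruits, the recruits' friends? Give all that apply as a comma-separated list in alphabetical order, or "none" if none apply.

*themselves* is a reflexive; Principle A requires it to be bound within its binding domain — the matrix clause.
— the directors: object of the clause headed by 'blamed'; does not c-command the reflexive — cannot bind it (Principle A).
— the recruits: possessor inside the subject DP of the matrix clause; does not c-command the reflexive — cannot bind it (Principle A).
— the recruits' friends: subject of the matrix clause; c-commands the reflexive within its binding domain — allowed (Principle A).

the recruits' friends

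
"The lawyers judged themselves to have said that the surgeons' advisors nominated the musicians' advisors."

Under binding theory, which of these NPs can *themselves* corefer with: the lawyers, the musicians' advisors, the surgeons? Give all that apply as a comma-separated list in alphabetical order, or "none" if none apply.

the lawyers

*themselves* is a reflexive; Principle A requires it to be bound within its binding domain — the matrix clause.
— the lawyers: subject of the matrix clause; c-commands the reflexive within its binding domain — allowed (Principle A).
— the musicians' advisors: object of the clause headed by 'nominated'; does not c-command the reflexive — cannot bind it (Principle A).
— the surgeons: possessor inside the subject DP of the clause headed by 'nominated'; does not c-command the reflexive — cannot bind it (Principle A).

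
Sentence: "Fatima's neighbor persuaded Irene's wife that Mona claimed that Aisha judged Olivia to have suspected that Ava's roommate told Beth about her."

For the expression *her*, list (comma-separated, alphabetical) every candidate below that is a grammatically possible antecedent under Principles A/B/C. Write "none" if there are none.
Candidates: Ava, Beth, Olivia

*her* is a pronoun; Principle B requires it to be free in its binding domain — the clause headed by 'told'.
— Ava: possessor inside the subject DP of the clause headed by 'told'; does not c-command the pronoun — Principle B does not apply; allowed.
— Beth: object of the clause headed by 'told'; c-commands the pronoun within its binding domain — blocked (Principle B).
— Olivia: subject of the clause headed by 'suspected'; c-commands the pronoun but lies outside its binding domain — allowed.

Ava, Olivia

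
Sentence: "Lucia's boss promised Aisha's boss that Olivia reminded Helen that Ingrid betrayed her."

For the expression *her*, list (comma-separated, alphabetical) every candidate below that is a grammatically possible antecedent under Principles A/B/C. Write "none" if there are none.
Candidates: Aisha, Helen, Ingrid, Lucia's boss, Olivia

*her* is a pronoun; Principle B requires it to be free in its binding domain — the clause headed by 'betrayed'.
— Aisha: possessor inside the object DP of the matrix clause; does not c-command the pronoun — Principle B does not apply; allowed.
— Helen: object of the clause headed by 'reminded'; c-commands the pronoun but lies outside its binding domain — allowed.
— Ingrid: subject of the clause headed by 'betrayed'; c-commands the pronoun within its binding domain — blocked (Principle B).
— Lucia's boss: subject of the matrix clause; c-commands the pronoun but lies outside its binding domain — allowed.
— Olivia: subject of the clause headed by 'reminded'; c-commands the pronoun but lies outside its binding domain — allowed.

Aisha, Helen, Lucia's boss, Olivia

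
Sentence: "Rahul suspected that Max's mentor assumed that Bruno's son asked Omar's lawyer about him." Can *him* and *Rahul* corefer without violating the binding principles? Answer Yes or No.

Yes

*Rahul* is an R-expression; Principle C requires it to be free (not bound by any c-commanding expression).
— him: second object of the clause headed by 'asked'; the pronoun does not c-command the R-expression — coreference allowed.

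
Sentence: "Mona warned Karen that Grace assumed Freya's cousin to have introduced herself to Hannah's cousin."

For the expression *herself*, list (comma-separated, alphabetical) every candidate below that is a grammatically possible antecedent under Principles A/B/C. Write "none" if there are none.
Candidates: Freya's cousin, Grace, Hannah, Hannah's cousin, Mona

Freya's cousin

*herself* is a reflexive; Principle A requires it to be bound within its binding domain — the clause headed by 'introduced'.
— Freya's cousin: subject of the clause headed by 'introduced'; c-commands the reflexive within its binding domain — allowed (Principle A).
— Grace: subject of the clause headed by 'assumed'; c-commands the reflexive but lies outside its binding domain — cannot bind it (Principle A).
— Hannah: possessor inside the second object DP of the clause headed by 'introduced'; does not c-command the reflexive — cannot bind it (Principle A).
— Hannah's cousin: second object of the clause headed by 'introduced'; does not c-command the reflexive — cannot bind it (Principle A).
— Mona: subject of the matrix clause; c-commands the reflexive but lies outside its binding domain — cannot bind it (Principle A).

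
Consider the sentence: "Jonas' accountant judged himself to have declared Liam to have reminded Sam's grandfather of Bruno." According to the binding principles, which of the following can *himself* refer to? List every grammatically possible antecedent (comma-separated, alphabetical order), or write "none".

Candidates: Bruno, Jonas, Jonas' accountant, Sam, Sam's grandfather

*himself* is a reflexive; Principle A requires it to be bound within its binding domain — the matrix clause.
— Bruno: second object of the clause headed by 'reminded'; does not c-command the reflexive — cannot bind it (Principle A).
— Jonas: possessor inside the subject DP of the matrix clause; does not c-command the reflexive — cannot bind it (Principle A).
— Jonas' accountant: subject of the matrix clause; c-commands the reflexive within its binding domain — allowed (Principle A).
— Sam: possessor inside the object DP of the clause headed by 'reminded'; does not c-command the reflexive — cannot bind it (Principle A).
— Sam's grandfather: object of the clause headed by 'reminded'; does not c-command the reflexive — cannot bind it (Principle A).

Jonas' accountant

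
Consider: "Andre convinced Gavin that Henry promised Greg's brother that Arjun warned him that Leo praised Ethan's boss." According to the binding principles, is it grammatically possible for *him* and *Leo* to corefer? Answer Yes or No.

*him* is a pronoun; Principle B requires it to be free in its binding domain — the clause headed by 'warned'.
— Leo: subject of the clause headed by 'praised'; is c-commanded by the pronoun; coreference would bind this R-expression — blocked (Principle C).

No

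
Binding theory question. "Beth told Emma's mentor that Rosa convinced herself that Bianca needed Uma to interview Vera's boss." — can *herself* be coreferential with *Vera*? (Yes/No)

*herself* is a reflexive; Principle A requires it to be bound within its binding domain — the clause headed by 'convinced'.
— Vera: possessor inside the object DP of the clause headed by 'interview'; does not c-command the reflexive — cannot bind it (Principle A).

No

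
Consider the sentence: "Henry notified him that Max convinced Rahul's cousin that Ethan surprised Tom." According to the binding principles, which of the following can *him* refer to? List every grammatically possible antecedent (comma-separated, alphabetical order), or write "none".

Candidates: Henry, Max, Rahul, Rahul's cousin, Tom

none

*him* is a pronoun; Principle B requires it to be free in its binding domain — the matrix clause.
— Henry: subject of the matrix clause; c-commands the pronoun within its binding domain — blocked (Principle B).
— Max: subject of the clause headed by 'convinced'; is c-commanded by the pronoun; coreference would bind this R-expression — blocked (Principle C).
— Rahul: possessor inside the object DP of the clause headed by 'convinced'; is c-commanded by the pronoun; coreference would bind this R-expression — blocked (Principle C).
— Rahul's cousin: object of the clause headed by 'convinced'; is c-commanded by the pronoun; coreference would bind this R-expression — blocked (Principle C).
— Tom: object of the clause headed by 'surprised'; is c-commanded by the pronoun; coreference would bind this R-expression — blocked (Principle C).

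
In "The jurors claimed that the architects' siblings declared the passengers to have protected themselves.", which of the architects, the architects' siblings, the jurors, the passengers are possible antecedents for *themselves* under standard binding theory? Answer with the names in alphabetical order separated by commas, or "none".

*themselves* is a reflexive; Principle A requires it to be bound within its binding domain — the clause headed by 'protected'.
— the architects: possessor inside the subject DP of the clause headed by 'declared'; does not c-command the reflexive — cannot bind it (Principle A).
— the architects' siblings: subject of the clause headed by 'declared'; c-commands the reflexive but lies outside its binding domain — cannot bind it (Principle A).
— the jurors: subject of the matrix clause; c-commands the reflexive but lies outside its binding domain — cannot bind it (Principle A).
— the passengers: subject of the clause headed by 'protected'; c-commands the reflexive within its binding domain — allowed (Principle A).

the passengers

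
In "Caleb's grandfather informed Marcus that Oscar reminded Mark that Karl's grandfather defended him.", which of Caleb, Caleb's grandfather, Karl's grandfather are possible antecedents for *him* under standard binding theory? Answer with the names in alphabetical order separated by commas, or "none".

Caleb, Caleb's grandfather

*him* is a pronoun; Principle B requires it to be free in its binding domain — the clause headed by 'defended'.
— Caleb: possessor inside the subject DP of the matrix clause; does not c-command the pronoun — Principle B does not apply; allowed.
— Caleb's grandfather: subject of the matrix clause; c-commands the pronoun but lies outside its binding domain — allowed.
— Karl's grandfather: subject of the clause headed by 'defended'; c-commands the pronoun within its binding domain — blocked (Principle B).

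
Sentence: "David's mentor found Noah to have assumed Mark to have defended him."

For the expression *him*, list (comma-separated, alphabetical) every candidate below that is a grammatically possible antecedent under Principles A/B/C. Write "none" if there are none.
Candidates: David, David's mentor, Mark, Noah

*him* is a pronoun; Principle B requires it to be free in its binding domain — the clause headed by 'defended'.
— David: possessor inside the subject DP of the matrix clause; does not c-command the pronoun — Principle B does not apply; allowed.
— David's mentor: subject of the matrix clause; c-commands the pronoun but lies outside its binding domain — allowed.
— Mark: subject of the clause headed by 'defended'; c-commands the pronoun within its binding domain — blocked (Principle B).
— Noah: subject of the clause headed by 'assumed'; c-commands the pronoun but lies outside its binding domain — allowed.

David, David's mentor, Noah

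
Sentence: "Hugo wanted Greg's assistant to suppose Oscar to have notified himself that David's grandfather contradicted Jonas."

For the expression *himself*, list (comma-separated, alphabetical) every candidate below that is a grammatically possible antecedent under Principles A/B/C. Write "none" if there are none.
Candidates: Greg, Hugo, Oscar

Oscar

*himself* is a reflexive; Principle A requires it to be bound within its binding domain — the clause headed by 'notified'.
— Greg: possessor inside the subject DP of the clause headed by 'suppose'; does not c-command the reflexive — cannot bind it (Principle A).
— Hugo: subject of the matrix clause; c-commands the reflexive but lies outside its binding domain — cannot bind it (Principle A).
— Oscar: subject of the clause headed by 'notified'; c-commands the reflexive within its binding domain — allowed (Principle A).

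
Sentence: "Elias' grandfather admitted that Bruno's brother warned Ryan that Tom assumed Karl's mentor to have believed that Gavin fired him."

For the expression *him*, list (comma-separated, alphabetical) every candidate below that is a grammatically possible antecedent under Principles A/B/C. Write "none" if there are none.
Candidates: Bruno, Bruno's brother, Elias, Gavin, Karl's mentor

*him* is a pronoun; Principle B requires it to be free in its binding domain — the clause headed by 'fired'.
— Bruno: possessor inside the subject DP of the clause headed by 'warned'; does not c-command the pronoun — Principle B does not apply; allowed.
— Bruno's brother: subject of the clause headed by 'warned'; c-commands the pronoun but lies outside its binding domain — allowed.
— Elias: possessor inside the subject DP of the matrix clause; does not c-command the pronoun — Principle B does not apply; allowed.
— Gavin: subject of the clause headed by 'fired'; c-commands the pronoun within its binding domain — blocked (Principle B).
— Karl's mentor: subject of the clause headed by 'believed'; c-commands the pronoun but lies outside its binding domain — allowed.

Bruno, Bruno's brother, Elias, Karl's mentor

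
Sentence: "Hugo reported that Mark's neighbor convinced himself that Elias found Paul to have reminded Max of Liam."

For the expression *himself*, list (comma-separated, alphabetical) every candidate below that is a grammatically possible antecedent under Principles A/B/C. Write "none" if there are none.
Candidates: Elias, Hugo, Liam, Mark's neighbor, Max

Mark's neighbor

*himself* is a reflexive; Principle A requires it to be bound within its binding domain — the clause headed by 'convinced'.
— Elias: subject of the clause headed by 'found'; does not c-command the reflexive — cannot bind it (Principle A).
— Hugo: subject of the matrix clause; c-commands the reflexive but lies outside its binding domain — cannot bind it (Principle A).
— Liam: second object of the clause headed by 'reminded'; does not c-command the reflexive — cannot bind it (Principle A).
— Mark's neighbor: subject of the clause headed by 'convinced'; c-commands the reflexive within its binding domain — allowed (Principle A).
— Max: object of the clause headed by 'reminded'; does not c-command the reflexive — cannot bind it (Principle A).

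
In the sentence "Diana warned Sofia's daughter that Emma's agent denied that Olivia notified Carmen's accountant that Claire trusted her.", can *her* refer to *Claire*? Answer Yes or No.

*her* is a pronoun; Principle B requires it to be free in its binding domain — the clause headed by 'trusted'.
— Claire: subject of the clause headed by 'trusted'; c-commands the pronoun within its binding domain — blocked (Principle B).

No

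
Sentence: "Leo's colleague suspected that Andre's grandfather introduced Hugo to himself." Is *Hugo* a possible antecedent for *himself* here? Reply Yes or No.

Yes

*himself* is a reflexive; Principle A requires it to be bound within its binding domain — the clause headed by 'introduced'.
— Hugo: object of the clause headed by 'introduced'; c-commands the reflexive within its binding domain — allowed (Principle A).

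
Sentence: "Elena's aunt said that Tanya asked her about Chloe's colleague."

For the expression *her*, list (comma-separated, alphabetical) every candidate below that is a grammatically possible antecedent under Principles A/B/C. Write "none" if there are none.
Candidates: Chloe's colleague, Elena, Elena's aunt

*her* is a pronoun; Principle B requires it to be free in its binding domain — the clause headed by 'asked'.
— Chloe's colleague: second object of the clause headed by 'asked'; is c-commanded by the pronoun; coreference would bind this R-expression — blocked (Principle C).
— Elena: possessor inside the subject DP of the matrix clause; does not c-command the pronoun — Principle B does not apply; allowed.
— Elena's aunt: subject of the matrix clause; c-commands the pronoun but lies outside its binding domain — allowed.

Elena, Elena's aunt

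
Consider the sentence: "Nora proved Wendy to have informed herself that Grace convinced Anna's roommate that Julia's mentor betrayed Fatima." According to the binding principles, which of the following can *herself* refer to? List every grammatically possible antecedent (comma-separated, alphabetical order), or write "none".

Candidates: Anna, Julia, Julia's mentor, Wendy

*herself* is a reflexive; Principle A requires it to be bound within its binding domain — the clause headed by 'informed'.
— Anna: possessor inside the object DP of the clause headed by 'convinced'; does not c-command the reflexive — cannot bind it (Principle A).
— Julia: possessor inside the subject DP of the clause headed by 'betrayed'; does not c-command the reflexive — cannot bind it (Principle A).
— Julia's mentor: subject of the clause headed by 'betrayed'; does not c-command the reflexive — cannot bind it (Principle A).
— Wendy: subject of the clause headed by 'informed'; c-commands the reflexive within its binding domain — allowed (Principle A).

Wendy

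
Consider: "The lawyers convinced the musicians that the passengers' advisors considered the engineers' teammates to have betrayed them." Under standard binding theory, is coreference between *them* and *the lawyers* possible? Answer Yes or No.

*the lawyers* is an R-expression; Principle C requires it to be free (not bound by any c-commanding expression).
— them: object of the clause headed by 'betrayed'; the pronoun does not c-command the R-expression — coreference allowed.

Yes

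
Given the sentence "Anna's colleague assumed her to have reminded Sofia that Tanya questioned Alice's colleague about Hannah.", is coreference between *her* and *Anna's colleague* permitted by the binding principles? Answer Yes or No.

*her* is a pronoun; Principle B requires it to be free in its binding domain — the matrix clause.
— Anna's colleague: subject of the matrix clause; c-commands the pronoun within its binding domain — blocked (Principle B).

No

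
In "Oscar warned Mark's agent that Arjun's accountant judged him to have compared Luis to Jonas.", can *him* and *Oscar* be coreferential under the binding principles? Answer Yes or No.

Yes

*Oscar* is an R-expression; Principle C requires it to be free (not bound by any c-commanding expression).
— him: subject of the clause headed by 'compared'; the pronoun does not c-command the R-expression — coreference allowed.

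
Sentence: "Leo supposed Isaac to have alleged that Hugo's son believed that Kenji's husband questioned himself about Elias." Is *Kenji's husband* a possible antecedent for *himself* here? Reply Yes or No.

Yes

*himself* is a reflexive; Principle A requires it to be bound within its binding domain — the clause headed by 'questioned'.
— Kenji's husband: subject of the clause headed by 'questioned'; c-commands the reflexive within its binding domain — allowed (Principle A).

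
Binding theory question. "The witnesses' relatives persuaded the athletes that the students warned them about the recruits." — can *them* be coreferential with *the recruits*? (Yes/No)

No

*them* is a pronoun; Principle B requires it to be free in its binding domain — the clause headed by 'warned'.
— the recruits: second object of the clause headed by 'warned'; is c-commanded by the pronoun; coreference would bind this R-expression — blocked (Principle C).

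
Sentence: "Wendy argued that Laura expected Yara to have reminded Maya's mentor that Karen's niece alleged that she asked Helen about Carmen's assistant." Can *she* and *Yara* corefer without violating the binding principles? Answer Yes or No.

Yes

*Yara* is an R-expression; Principle C requires it to be free (not bound by any c-commanding expression).
— she: subject of the clause headed by 'asked'; the pronoun does not c-command the R-expression — coreference allowed.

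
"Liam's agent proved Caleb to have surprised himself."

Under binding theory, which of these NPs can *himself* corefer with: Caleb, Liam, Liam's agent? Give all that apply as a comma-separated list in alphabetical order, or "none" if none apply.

*himself* is a reflexive; Principle A requires it to be bound within its binding domain — the clause headed by 'surprised'.
— Caleb: subject of the clause headed by 'surprised'; c-commands the reflexive within its binding domain — allowed (Principle A).
— Liam: possessor inside the subject DP of the matrix clause; does not c-command the reflexive — cannot bind it (Principle A).
— Liam's agent: subject of the matrix clause; c-commands the reflexive but lies outside its binding domain — cannot bind it (Principle A).

Caleb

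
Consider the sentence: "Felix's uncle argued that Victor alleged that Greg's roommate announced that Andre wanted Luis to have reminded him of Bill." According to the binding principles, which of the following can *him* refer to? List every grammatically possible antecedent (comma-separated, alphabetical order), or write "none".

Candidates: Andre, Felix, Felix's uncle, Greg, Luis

Andre, Felix, Felix's uncle, Greg

*him* is a pronoun; Principle B requires it to be free in its binding domain — the clause headed by 'reminded'.
— Andre: subject of the clause headed by 'wanted'; c-commands the pronoun but lies outside its binding domain — allowed.
— Felix: possessor inside the subject DP of the matrix clause; does not c-command the pronoun — Principle B does not apply; allowed.
— Felix's uncle: subject of the matrix clause; c-commands the pronoun but lies outside its binding domain — allowed.
— Greg: possessor inside the subject DP of the clause headed by 'announced'; does not c-command the pronoun — Principle B does not apply; allowed.
— Luis: subject of the clause headed by 'reminded'; c-commands the pronoun within its binding domain — blocked (Principle B).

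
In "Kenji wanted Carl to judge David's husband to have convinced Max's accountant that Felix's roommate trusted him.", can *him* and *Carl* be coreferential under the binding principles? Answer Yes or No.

*Carl* is an R-expression; Principle C requires it to be free (not bound by any c-commanding expression).
— him: object of the clause headed by 'trusted'; the pronoun does not c-command the R-expression — coreference allowed.

Yes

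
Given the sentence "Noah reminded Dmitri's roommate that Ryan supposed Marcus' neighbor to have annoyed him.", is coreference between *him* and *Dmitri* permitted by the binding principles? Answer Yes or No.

*him* is a pronoun; Principle B requires it to be free in its binding domain — the clause headed by 'annoyed'.
— Dmitri: possessor inside the object DP of the matrix clause; does not c-command the pronoun — Principle B does not apply; allowed.

Yes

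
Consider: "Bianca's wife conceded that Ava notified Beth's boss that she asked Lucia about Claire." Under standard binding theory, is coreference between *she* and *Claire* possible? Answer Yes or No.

*Claire* is an R-expression; Principle C requires it to be free (not bound by any c-commanding expression).
— she: subject of the clause headed by 'asked'; the pronoun c-commands the R-expression — coreference blocked (Principle C).

No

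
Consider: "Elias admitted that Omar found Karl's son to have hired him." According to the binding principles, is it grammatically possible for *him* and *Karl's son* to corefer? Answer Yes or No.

*him* is a pronoun; Principle B requires it to be free in its binding domain — the clause headed by 'hired'.
— Karl's son: subject of the clause headed by 'hired'; c-commands the pronoun within its binding domain — blocked (Principle B).

No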